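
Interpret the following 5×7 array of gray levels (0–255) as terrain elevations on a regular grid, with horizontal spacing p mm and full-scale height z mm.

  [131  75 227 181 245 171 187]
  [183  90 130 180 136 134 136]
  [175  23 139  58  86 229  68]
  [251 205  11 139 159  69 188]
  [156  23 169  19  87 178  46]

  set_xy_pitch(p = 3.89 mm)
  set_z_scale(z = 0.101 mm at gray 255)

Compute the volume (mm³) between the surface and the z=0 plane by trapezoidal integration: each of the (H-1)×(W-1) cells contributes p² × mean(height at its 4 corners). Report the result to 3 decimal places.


18.616

height_mm = gray/255 × 0.101; cell vol = 3.89² × mean(4 corners)
unit = 3.89² × 0.101 / (4×255) = 0.00149837 mm³ per gray-sum
row 0: Σ corner-gray over 6 cells = 3775  → 5.6564
row 1: Σ corner-gray over 6 cells = 2972  → 4.4532
row 2: Σ corner-gray over 6 cells = 2918  → 4.3723
row 3: Σ corner-gray over 6 cells = 2759  → 4.1340
Σ rows: total corner-gray = 12424  → 18.6158 mm³


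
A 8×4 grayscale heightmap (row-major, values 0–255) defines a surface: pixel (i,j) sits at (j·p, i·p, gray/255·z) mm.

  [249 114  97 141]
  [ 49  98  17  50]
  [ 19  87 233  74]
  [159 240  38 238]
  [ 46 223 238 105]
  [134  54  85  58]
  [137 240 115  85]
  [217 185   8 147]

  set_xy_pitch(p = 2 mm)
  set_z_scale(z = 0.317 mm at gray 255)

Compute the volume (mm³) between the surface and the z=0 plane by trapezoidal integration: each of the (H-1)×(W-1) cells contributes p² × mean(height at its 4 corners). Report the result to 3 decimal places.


13.105

height_mm = gray/255 × 0.317; cell vol = 2² × mean(4 corners)
unit = 2² × 0.317 / (4×255) = 0.00124314 mm³ per gray-sum
row 0: Σ corner-gray over 3 cells = 1141  → 1.4184
row 1: Σ corner-gray over 3 cells = 1062  → 1.3202
row 2: Σ corner-gray over 3 cells = 1686  → 2.0959
row 3: Σ corner-gray over 3 cells = 2026  → 2.5186
row 4: Σ corner-gray over 3 cells = 1543  → 1.9182
row 5: Σ corner-gray over 3 cells = 1402  → 1.7429
row 6: Σ corner-gray over 3 cells = 1682  → 2.0910
Σ rows: total corner-gray = 10542  → 13.1052 mm³


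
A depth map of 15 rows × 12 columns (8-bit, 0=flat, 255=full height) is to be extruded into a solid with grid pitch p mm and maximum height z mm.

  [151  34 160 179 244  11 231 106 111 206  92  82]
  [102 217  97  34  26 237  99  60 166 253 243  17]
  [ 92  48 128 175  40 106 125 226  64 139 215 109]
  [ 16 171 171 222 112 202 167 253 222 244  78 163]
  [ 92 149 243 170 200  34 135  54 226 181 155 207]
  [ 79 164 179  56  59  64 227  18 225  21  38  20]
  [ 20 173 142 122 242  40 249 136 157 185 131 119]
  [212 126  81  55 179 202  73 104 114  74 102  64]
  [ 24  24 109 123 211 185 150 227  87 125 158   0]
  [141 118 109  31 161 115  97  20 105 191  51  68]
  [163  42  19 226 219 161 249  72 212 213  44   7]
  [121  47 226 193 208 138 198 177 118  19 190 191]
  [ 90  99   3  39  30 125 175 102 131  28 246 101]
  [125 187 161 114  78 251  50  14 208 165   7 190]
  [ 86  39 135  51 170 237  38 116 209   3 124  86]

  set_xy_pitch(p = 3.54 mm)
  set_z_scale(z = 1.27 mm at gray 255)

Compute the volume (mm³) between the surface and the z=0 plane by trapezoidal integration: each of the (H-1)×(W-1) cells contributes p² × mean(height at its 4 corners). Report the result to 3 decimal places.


1249.603

height_mm = gray/255 × 1.27; cell vol = 3.54² × mean(4 corners)
unit = 3.54² × 1.27 / (4×255) = 0.0156031 mm³ per gray-sum
row 0: Σ corner-gray over 11 cells = 5964  → 93.0567
row 1: Σ corner-gray over 11 cells = 5716  → 89.1872
row 2: Σ corner-gray over 11 cells = 6596  → 102.9179
row 3: Σ corner-gray over 11 cells = 7256  → 113.2159
row 4: Σ corner-gray over 11 cells = 5594  → 87.2836
row 5: Σ corner-gray over 11 cells = 5494  → 85.7233
row 6: Σ corner-gray over 11 cells = 5789  → 90.3262
row 7: Σ corner-gray over 11 cells = 5318  → 82.9771
row 8: Σ corner-gray over 11 cells = 5027  → 78.4366
row 9: Σ corner-gray over 11 cells = 5289  → 82.5246
row 10: Σ corner-gray over 11 cells = 6424  → 100.2341
row 11: Σ corner-gray over 11 cells = 5487  → 85.6140
row 12: Σ corner-gray over 11 cells = 4932  → 76.9543
row 13: Σ corner-gray over 11 cells = 5201  → 81.1516
Σ rows: total corner-gray = 80087  → 1249.6031 mm³


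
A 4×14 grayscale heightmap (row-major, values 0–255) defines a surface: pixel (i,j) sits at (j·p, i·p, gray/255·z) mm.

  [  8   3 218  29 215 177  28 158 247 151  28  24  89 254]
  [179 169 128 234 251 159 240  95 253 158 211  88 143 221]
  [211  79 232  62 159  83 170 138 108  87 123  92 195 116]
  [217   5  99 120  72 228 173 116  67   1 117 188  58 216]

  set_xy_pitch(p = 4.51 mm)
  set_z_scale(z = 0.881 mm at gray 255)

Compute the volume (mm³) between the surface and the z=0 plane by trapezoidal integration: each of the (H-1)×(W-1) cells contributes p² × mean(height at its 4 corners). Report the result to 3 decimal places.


386.484

height_mm = gray/255 × 0.881; cell vol = 4.51² × mean(4 corners)
unit = 4.51² × 0.881 / (4×255) = 0.0175683 mm³ per gray-sum
row 0: Σ corner-gray over 13 cells = 7654  → 134.4675
row 1: Σ corner-gray over 13 cells = 8041  → 141.2664
row 2: Σ corner-gray over 13 cells = 6304  → 110.7503
Σ rows: total corner-gray = 21999  → 386.4842 mm³


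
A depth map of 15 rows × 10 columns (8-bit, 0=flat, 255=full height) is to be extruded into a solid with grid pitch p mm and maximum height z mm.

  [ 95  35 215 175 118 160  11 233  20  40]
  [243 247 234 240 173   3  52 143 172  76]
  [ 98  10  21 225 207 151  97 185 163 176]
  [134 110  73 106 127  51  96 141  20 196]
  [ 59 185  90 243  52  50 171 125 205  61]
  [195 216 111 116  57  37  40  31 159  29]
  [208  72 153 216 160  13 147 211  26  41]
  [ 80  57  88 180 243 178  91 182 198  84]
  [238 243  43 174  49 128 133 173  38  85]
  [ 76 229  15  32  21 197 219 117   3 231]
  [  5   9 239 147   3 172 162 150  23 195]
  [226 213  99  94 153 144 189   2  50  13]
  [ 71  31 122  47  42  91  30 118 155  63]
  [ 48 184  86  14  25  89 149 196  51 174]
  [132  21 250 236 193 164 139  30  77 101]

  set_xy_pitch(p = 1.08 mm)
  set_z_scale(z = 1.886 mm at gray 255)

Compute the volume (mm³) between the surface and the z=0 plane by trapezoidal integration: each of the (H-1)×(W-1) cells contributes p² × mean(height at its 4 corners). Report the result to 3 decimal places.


height_mm = gray/255 × 1.886; cell vol = 1.08² × mean(4 corners)
unit = 1.08² × 1.886 / (4×255) = 0.0021567 mm³ per gray-sum
row 0: Σ corner-gray over 9 cells = 4916  → 10.6023
row 1: Σ corner-gray over 9 cells = 5239  → 11.2989
row 2: Σ corner-gray over 9 cells = 4170  → 8.9934
row 3: Σ corner-gray over 9 cells = 4140  → 8.9287
row 4: Σ corner-gray over 9 cells = 4120  → 8.8856
row 5: Σ corner-gray over 9 cells = 4003  → 8.6333
row 6: Σ corner-gray over 9 cells = 4843  → 10.4449
row 7: Σ corner-gray over 9 cells = 4883  → 10.5311
row 8: Σ corner-gray over 9 cells = 4258  → 9.1832
row 9: Σ corner-gray over 9 cells = 3983  → 8.5901
row 10: Σ corner-gray over 9 cells = 4137  → 8.9223
row 11: Σ corner-gray over 9 cells = 3533  → 7.6196
row 12: Σ corner-gray over 9 cells = 3216  → 6.9359
row 13: Σ corner-gray over 9 cells = 4263  → 9.1940
Σ rows: total corner-gray = 59704  → 128.7634 mm³

128.763


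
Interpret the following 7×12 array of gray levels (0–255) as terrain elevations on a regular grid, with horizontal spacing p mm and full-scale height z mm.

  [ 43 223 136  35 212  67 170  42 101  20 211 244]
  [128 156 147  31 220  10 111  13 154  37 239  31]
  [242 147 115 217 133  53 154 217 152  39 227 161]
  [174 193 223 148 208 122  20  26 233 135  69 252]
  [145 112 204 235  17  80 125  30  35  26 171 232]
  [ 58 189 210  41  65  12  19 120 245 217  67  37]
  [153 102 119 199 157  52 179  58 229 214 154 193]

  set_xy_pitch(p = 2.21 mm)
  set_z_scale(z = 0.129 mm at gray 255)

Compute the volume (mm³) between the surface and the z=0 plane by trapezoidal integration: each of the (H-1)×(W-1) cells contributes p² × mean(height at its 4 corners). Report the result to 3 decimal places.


height_mm = gray/255 × 0.129; cell vol = 2.21² × mean(4 corners)
unit = 2.21² × 0.129 / (4×255) = 0.000617695 mm³ per gray-sum
row 0: Σ corner-gray over 11 cells = 5116  → 3.1601
row 1: Σ corner-gray over 11 cells = 5706  → 3.5246
row 2: Σ corner-gray over 11 cells = 6491  → 4.0095
row 3: Σ corner-gray over 11 cells = 5627  → 3.4758
row 4: Σ corner-gray over 11 cells = 4912  → 3.0341
row 5: Σ corner-gray over 11 cells = 5737  → 3.5437
Σ rows: total corner-gray = 33589  → 20.7478 mm³

20.748


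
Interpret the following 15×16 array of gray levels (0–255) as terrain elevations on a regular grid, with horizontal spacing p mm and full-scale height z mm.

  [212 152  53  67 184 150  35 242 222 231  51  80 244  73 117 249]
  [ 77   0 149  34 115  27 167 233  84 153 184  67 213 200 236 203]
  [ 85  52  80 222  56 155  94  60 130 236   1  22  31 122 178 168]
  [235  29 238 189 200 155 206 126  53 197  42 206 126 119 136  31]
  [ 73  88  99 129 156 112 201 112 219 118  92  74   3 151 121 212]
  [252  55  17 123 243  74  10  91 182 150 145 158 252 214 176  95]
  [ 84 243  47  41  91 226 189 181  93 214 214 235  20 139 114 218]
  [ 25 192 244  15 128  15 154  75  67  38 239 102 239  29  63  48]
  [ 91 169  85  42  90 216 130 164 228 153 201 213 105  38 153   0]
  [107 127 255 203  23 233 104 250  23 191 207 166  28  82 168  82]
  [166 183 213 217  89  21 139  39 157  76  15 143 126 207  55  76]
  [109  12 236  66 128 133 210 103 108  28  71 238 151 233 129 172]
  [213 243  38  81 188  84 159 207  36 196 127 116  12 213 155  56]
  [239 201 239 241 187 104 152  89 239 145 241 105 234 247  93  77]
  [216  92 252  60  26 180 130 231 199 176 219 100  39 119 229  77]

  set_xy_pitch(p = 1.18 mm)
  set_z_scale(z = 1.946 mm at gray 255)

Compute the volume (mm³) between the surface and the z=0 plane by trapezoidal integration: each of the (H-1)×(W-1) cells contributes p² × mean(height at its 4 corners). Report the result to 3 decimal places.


300.097

height_mm = gray/255 × 1.946; cell vol = 1.18² × mean(4 corners)
unit = 1.18² × 1.946 / (4×255) = 0.00265648 mm³ per gray-sum
row 0: Σ corner-gray over 15 cells = 8267  → 21.9611
row 1: Σ corner-gray over 15 cells = 7135  → 18.9540
row 2: Σ corner-gray over 15 cells = 7441  → 19.7669
row 3: Σ corner-gray over 15 cells = 7945  → 21.1057
row 4: Σ corner-gray over 15 cells = 7762  → 20.6196
row 5: Σ corner-gray over 15 cells = 8523  → 22.6412
row 6: Σ corner-gray over 15 cells = 7669  → 20.3726
row 7: Σ corner-gray over 15 cells = 7338  → 19.4933
row 8: Σ corner-gray over 15 cells = 8374  → 22.2454
row 9: Σ corner-gray over 15 cells = 7911  → 21.0154
row 10: Σ corner-gray over 15 cells = 7575  → 20.1228
row 11: Σ corner-gray over 15 cells = 7952  → 21.1243
row 12: Σ corner-gray over 15 cells = 9329  → 24.7823
row 13: Σ corner-gray over 15 cells = 9747  → 25.8927
Σ rows: total corner-gray = 112968  → 300.0973 mm³


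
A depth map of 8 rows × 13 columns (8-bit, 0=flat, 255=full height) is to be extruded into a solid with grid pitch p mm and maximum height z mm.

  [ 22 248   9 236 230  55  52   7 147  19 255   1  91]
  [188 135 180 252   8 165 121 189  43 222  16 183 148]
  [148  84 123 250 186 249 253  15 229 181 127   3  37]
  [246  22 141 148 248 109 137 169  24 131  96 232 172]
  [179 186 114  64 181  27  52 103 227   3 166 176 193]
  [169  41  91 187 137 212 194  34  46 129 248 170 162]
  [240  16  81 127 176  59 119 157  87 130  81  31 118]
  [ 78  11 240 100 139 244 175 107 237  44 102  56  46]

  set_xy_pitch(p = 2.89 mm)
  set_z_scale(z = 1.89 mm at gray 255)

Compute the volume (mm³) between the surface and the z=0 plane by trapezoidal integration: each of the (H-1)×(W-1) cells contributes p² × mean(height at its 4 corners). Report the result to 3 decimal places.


height_mm = gray/255 × 1.89; cell vol = 2.89² × mean(4 corners)
unit = 2.89² × 1.89 / (4×255) = 0.0154759 mm³ per gray-sum
row 0: Σ corner-gray over 12 cells = 5995  → 92.7783
row 1: Σ corner-gray over 12 cells = 6949  → 107.5424
row 2: Σ corner-gray over 12 cells = 6917  → 107.0471
row 3: Σ corner-gray over 12 cells = 6302  → 97.5294
row 4: Σ corner-gray over 12 cells = 6279  → 97.1735
row 5: Σ corner-gray over 12 cells = 5795  → 89.6831
row 6: Σ corner-gray over 12 cells = 5520  → 85.4272
Σ rows: total corner-gray = 43757  → 677.1811 mm³

677.181


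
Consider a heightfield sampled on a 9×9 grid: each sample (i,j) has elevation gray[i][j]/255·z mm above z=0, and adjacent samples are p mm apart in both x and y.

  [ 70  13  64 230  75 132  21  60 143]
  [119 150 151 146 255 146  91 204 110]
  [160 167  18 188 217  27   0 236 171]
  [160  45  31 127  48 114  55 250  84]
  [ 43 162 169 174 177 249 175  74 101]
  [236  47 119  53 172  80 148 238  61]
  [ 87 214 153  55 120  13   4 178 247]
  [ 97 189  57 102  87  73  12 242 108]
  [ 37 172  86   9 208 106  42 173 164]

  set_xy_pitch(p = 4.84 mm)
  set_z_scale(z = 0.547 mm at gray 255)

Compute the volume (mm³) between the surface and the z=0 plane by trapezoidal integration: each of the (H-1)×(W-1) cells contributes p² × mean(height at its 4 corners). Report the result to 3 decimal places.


height_mm = gray/255 × 0.547; cell vol = 4.84² × mean(4 corners)
unit = 4.84² × 0.547 / (4×255) = 0.0125626 mm³ per gray-sum
row 0: Σ corner-gray over 8 cells = 3918  → 49.2201
row 1: Σ corner-gray over 8 cells = 4552  → 57.1847
row 2: Σ corner-gray over 8 cells = 3621  → 45.4890
row 3: Σ corner-gray over 8 cells = 4088  → 51.3557
row 4: Σ corner-gray over 8 cells = 4515  → 56.7199
row 5: Σ corner-gray over 8 cells = 3819  → 47.9764
row 6: Σ corner-gray over 8 cells = 3537  → 44.4337
row 7: Σ corner-gray over 8 cells = 3522  → 44.2453
Σ rows: total corner-gray = 31572  → 396.6249 mm³

396.625


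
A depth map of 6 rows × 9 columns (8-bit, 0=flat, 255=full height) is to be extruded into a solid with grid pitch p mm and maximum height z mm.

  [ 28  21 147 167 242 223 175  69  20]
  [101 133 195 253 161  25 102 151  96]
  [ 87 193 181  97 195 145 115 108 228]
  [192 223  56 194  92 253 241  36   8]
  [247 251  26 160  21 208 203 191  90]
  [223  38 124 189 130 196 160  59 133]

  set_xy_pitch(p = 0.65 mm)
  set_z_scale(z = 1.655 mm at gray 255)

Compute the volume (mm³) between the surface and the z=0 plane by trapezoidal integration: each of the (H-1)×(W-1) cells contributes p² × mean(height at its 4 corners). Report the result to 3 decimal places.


height_mm = gray/255 × 1.655; cell vol = 0.65² × mean(4 corners)
unit = 0.65² × 1.655 / (4×255) = 0.000685527 mm³ per gray-sum
row 0: Σ corner-gray over 8 cells = 4373  → 2.9978
row 1: Σ corner-gray over 8 cells = 4620  → 3.1671
row 2: Σ corner-gray over 8 cells = 4773  → 3.2720
row 3: Σ corner-gray over 8 cells = 4847  → 3.3227
row 4: Σ corner-gray over 8 cells = 4605  → 3.1569
Σ rows: total corner-gray = 23218  → 15.9166 mm³

15.917


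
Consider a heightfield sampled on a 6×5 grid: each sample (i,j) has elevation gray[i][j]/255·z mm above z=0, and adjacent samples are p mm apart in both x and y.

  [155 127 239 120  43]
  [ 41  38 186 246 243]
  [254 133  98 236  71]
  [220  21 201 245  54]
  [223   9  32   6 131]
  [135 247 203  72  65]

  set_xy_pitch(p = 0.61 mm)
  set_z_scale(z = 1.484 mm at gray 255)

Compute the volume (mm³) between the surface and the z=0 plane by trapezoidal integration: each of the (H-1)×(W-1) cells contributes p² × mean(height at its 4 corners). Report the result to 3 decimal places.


height_mm = gray/255 × 1.484; cell vol = 0.61² × mean(4 corners)
unit = 0.61² × 1.484 / (4×255) = 0.000541369 mm³ per gray-sum
row 0: Σ corner-gray over 4 cells = 2394  → 1.2960
row 1: Σ corner-gray over 4 cells = 2483  → 1.3442
row 2: Σ corner-gray over 4 cells = 2467  → 1.3356
row 3: Σ corner-gray over 4 cells = 1656  → 0.8965
row 4: Σ corner-gray over 4 cells = 1692  → 0.9160
Σ rows: total corner-gray = 10692  → 5.7883 mm³

5.788


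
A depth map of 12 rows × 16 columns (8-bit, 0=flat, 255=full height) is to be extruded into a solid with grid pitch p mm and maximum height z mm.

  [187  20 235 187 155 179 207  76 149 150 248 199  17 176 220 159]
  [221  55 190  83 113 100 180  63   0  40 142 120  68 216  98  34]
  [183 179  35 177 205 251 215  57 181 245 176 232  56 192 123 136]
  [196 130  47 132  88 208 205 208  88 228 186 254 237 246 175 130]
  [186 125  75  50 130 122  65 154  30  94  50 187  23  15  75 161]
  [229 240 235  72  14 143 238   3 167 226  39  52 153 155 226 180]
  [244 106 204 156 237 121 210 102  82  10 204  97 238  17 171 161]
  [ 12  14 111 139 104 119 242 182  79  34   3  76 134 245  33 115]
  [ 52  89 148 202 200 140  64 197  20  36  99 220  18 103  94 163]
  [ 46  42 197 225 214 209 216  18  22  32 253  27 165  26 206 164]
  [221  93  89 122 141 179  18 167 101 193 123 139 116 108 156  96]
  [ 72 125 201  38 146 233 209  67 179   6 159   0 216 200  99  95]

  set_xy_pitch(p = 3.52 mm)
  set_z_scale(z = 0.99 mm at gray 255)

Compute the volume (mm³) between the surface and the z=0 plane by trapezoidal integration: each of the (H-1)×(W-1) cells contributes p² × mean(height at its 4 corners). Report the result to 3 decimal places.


height_mm = gray/255 × 0.99; cell vol = 3.52² × mean(4 corners)
unit = 3.52² × 0.99 / (4×255) = 0.012026 mm³ per gray-sum
row 0: Σ corner-gray over 15 cells = 7973  → 95.8831
row 1: Σ corner-gray over 15 cells = 8158  → 98.1079
row 2: Σ corner-gray over 15 cells = 10157  → 122.1478
row 3: Σ corner-gray over 15 cells = 7927  → 95.3299
row 4: Σ corner-gray over 15 cells = 7072  → 85.0477
row 5: Σ corner-gray over 15 cells = 8650  → 104.0247
row 6: Σ corner-gray over 15 cells = 7472  → 89.8581
row 7: Σ corner-gray over 15 cells = 6632  → 79.7563
row 8: Σ corner-gray over 15 cells = 7389  → 88.8599
row 9: Σ corner-gray over 15 cells = 7721  → 92.8526
row 10: Σ corner-gray over 15 cells = 7730  → 92.9608
Σ rows: total corner-gray = 86881  → 1044.8289 mm³

1044.829


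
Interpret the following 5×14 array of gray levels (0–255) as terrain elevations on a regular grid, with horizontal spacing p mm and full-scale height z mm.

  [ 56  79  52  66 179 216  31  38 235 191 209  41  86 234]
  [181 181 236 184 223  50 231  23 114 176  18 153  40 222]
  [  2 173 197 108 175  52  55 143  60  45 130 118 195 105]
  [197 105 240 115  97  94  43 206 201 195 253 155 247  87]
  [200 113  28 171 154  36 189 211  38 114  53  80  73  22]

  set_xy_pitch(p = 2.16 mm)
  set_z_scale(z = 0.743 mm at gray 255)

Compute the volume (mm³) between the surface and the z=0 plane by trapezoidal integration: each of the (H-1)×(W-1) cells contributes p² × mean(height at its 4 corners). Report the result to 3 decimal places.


height_mm = gray/255 × 0.743; cell vol = 2.16² × mean(4 corners)
unit = 2.16² × 0.743 / (4×255) = 0.00339857 mm³ per gray-sum
row 0: Σ corner-gray over 13 cells = 6797  → 23.1001
row 1: Σ corner-gray over 13 cells = 6670  → 22.6685
row 2: Σ corner-gray over 13 cells = 7195  → 24.4527
row 3: Σ corner-gray over 13 cells = 6928  → 23.5453
Σ rows: total corner-gray = 27590  → 93.7665 mm³

93.767


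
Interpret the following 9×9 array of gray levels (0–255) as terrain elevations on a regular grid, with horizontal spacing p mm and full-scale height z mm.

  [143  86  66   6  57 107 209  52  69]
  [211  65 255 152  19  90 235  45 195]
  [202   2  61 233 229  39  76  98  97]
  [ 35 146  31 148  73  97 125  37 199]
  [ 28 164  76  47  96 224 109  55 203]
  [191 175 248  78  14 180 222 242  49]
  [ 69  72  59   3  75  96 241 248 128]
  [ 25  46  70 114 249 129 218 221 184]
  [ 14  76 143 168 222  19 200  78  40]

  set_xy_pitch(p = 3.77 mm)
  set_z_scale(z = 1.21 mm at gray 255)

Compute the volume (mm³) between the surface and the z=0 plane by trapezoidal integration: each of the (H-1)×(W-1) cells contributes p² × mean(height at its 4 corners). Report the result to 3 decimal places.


height_mm = gray/255 × 1.21; cell vol = 3.77² × mean(4 corners)
unit = 3.77² × 1.21 / (4×255) = 0.0168604 mm³ per gray-sum
row 0: Σ corner-gray over 8 cells = 3506  → 59.1126
row 1: Σ corner-gray over 8 cells = 3903  → 65.8061
row 2: Σ corner-gray over 8 cells = 3323  → 56.0271
row 3: Σ corner-gray over 8 cells = 3321  → 55.9934
row 4: Σ corner-gray over 8 cells = 4331  → 73.0224
row 5: Σ corner-gray over 8 cells = 4343  → 73.2247
row 6: Σ corner-gray over 8 cells = 4088  → 68.9253
row 7: Σ corner-gray over 8 cells = 4169  → 70.2910
Σ rows: total corner-gray = 30984  → 522.4027 mm³

522.403


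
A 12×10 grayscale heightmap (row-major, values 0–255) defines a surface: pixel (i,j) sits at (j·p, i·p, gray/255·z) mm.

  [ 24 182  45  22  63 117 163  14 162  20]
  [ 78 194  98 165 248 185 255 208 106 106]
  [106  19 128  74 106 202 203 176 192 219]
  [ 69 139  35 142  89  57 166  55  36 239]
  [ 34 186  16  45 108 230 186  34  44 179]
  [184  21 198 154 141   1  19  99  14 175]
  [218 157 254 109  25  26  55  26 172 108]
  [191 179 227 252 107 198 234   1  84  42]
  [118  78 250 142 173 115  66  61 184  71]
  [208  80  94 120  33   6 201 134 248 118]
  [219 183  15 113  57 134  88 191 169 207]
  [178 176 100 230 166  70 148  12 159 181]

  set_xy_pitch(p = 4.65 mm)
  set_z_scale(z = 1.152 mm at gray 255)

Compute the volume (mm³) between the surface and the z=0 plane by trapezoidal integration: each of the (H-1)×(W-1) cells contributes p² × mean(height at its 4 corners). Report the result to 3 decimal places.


height_mm = gray/255 × 1.152; cell vol = 4.65² × mean(4 corners)
unit = 4.65² × 1.152 / (4×255) = 0.0244207 mm³ per gray-sum
row 0: Σ corner-gray over 9 cells = 4682  → 114.3377
row 1: Σ corner-gray over 9 cells = 5627  → 137.4153
row 2: Σ corner-gray over 9 cells = 4271  → 104.3008
row 3: Σ corner-gray over 9 cells = 3657  → 89.3065
row 4: Σ corner-gray over 9 cells = 3564  → 87.0354
row 5: Σ corner-gray over 9 cells = 3627  → 88.5739
row 6: Σ corner-gray over 9 cells = 4771  → 116.5112
row 7: Σ corner-gray over 9 cells = 5124  → 125.1317
row 8: Σ corner-gray over 9 cells = 4485  → 109.5269
row 9: Σ corner-gray over 9 cells = 4484  → 109.5024
row 10: Σ corner-gray over 9 cells = 4807  → 117.3903
Σ rows: total corner-gray = 49099  → 1199.0322 mm³

1199.032


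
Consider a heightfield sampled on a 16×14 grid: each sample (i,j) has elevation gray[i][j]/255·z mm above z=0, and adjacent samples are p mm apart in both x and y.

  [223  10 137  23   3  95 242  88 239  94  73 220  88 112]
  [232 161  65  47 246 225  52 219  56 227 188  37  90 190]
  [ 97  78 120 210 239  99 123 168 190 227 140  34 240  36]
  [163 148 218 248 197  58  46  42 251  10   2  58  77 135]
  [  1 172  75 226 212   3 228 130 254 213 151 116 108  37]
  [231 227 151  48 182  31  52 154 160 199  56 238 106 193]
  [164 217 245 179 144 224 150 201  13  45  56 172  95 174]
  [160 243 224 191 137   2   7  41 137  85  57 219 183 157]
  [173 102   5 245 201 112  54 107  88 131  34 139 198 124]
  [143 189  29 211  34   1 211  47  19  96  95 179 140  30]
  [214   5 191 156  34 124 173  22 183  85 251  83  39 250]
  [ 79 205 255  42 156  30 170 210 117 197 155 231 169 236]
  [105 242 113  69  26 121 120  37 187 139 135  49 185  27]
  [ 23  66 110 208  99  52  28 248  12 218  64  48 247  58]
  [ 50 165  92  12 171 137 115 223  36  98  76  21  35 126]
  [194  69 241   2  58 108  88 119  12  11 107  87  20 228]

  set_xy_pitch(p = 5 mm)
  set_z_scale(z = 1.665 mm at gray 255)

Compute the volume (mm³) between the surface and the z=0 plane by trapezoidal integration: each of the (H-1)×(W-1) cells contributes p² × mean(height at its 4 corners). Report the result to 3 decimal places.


height_mm = gray/255 × 1.665; cell vol = 5² × mean(4 corners)
unit = 5² × 1.665 / (4×255) = 0.0408088 mm³ per gray-sum
row 0: Σ corner-gray over 13 cells = 6607  → 269.6239
row 1: Σ corner-gray over 13 cells = 7517  → 306.7599
row 2: Σ corner-gray over 13 cells = 6877  → 280.6423
row 3: Σ corner-gray over 13 cells = 6822  → 278.3978
row 4: Σ corner-gray over 13 cells = 7446  → 303.8625
row 5: Σ corner-gray over 13 cells = 7452  → 304.1074
row 6: Σ corner-gray over 13 cells = 7189  → 293.3746
row 7: Σ corner-gray over 13 cells = 6498  → 265.1757
row 8: Σ corner-gray over 13 cells = 5804  → 236.8544
row 9: Σ corner-gray over 13 cells = 5831  → 237.9563
row 10: Σ corner-gray over 13 cells = 7345  → 299.7408
row 11: Σ corner-gray over 13 cells = 7167  → 292.4768
row 12: Σ corner-gray over 13 cells = 5859  → 239.0989
row 13: Σ corner-gray over 13 cells = 5419  → 221.1430
row 14: Σ corner-gray over 13 cells = 4804  → 196.0456
Σ rows: total corner-gray = 98637  → 4025.2599 mm³

4025.260


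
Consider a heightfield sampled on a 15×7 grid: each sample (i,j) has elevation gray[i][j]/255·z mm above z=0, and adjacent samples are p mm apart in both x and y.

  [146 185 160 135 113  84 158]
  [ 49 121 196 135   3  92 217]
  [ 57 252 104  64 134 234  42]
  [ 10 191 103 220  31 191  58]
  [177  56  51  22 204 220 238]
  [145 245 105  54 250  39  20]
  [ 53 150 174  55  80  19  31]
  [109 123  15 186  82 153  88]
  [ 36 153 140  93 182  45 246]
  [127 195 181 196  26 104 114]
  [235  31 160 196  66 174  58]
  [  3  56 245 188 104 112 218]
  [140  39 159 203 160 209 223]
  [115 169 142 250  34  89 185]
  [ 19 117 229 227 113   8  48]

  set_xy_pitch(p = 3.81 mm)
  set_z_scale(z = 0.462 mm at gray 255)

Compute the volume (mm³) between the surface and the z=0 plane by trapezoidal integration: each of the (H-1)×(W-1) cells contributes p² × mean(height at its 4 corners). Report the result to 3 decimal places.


282.203

height_mm = gray/255 × 0.462; cell vol = 3.81² × mean(4 corners)
unit = 3.81² × 0.462 / (4×255) = 0.00657494 mm³ per gray-sum
row 0: Σ corner-gray over 6 cells = 3018  → 19.8432
row 1: Σ corner-gray over 6 cells = 3035  → 19.9549
row 2: Σ corner-gray over 6 cells = 3215  → 21.1384
row 3: Σ corner-gray over 6 cells = 3061  → 20.1259
row 4: Σ corner-gray over 6 cells = 3072  → 20.1982
row 5: Σ corner-gray over 6 cells = 2591  → 17.0357
row 6: Σ corner-gray over 6 cells = 2355  → 15.4840
row 7: Σ corner-gray over 6 cells = 2823  → 18.5611
row 8: Σ corner-gray over 6 cells = 3153  → 20.7308
row 9: Σ corner-gray over 6 cells = 3192  → 20.9872
row 10: Σ corner-gray over 6 cells = 3178  → 20.8952
row 11: Σ corner-gray over 6 cells = 3534  → 23.2358
row 12: Σ corner-gray over 6 cells = 3571  → 23.4791
row 13: Σ corner-gray over 6 cells = 3123  → 20.5335
Σ rows: total corner-gray = 42921  → 282.2030 mm³


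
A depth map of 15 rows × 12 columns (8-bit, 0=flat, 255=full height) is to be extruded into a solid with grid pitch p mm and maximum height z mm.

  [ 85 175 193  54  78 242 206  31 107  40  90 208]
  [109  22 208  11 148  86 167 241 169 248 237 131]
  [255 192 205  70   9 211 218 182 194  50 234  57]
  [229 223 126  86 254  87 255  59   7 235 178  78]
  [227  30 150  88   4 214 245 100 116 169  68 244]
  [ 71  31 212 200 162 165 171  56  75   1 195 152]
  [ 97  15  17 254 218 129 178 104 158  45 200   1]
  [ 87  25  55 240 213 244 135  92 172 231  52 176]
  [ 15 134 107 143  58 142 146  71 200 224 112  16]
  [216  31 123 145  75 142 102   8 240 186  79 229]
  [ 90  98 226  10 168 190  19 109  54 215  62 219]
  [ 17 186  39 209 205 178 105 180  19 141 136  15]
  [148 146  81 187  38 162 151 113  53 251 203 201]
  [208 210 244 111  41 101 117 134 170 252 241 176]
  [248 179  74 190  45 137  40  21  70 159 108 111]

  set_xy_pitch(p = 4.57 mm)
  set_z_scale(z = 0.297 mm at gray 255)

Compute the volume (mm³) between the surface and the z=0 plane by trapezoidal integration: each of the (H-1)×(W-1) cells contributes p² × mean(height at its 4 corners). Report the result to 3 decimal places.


height_mm = gray/255 × 0.297; cell vol = 4.57² × mean(4 corners)
unit = 4.57² × 0.297 / (4×255) = 0.00608119 mm³ per gray-sum
row 0: Σ corner-gray over 11 cells = 6039  → 36.7243
row 1: Σ corner-gray over 11 cells = 6756  → 41.0845
row 2: Σ corner-gray over 11 cells = 6769  → 41.1636
row 3: Σ corner-gray over 11 cells = 6166  → 37.4966
row 4: Σ corner-gray over 11 cells = 5598  → 34.0425
row 5: Σ corner-gray over 11 cells = 5493  → 33.4040
row 6: Σ corner-gray over 11 cells = 5915  → 35.9702
row 7: Σ corner-gray over 11 cells = 5886  → 35.7939
row 8: Σ corner-gray over 11 cells = 5412  → 32.9114
row 9: Σ corner-gray over 11 cells = 5318  → 32.3398
row 10: Σ corner-gray over 11 cells = 5439  → 33.0756
row 11: Σ corner-gray over 11 cells = 5947  → 36.1648
row 12: Σ corner-gray over 11 cells = 6745  → 41.0176
row 13: Σ corner-gray over 11 cells = 6031  → 36.6757
Σ rows: total corner-gray = 83514  → 507.8646 mm³

507.865


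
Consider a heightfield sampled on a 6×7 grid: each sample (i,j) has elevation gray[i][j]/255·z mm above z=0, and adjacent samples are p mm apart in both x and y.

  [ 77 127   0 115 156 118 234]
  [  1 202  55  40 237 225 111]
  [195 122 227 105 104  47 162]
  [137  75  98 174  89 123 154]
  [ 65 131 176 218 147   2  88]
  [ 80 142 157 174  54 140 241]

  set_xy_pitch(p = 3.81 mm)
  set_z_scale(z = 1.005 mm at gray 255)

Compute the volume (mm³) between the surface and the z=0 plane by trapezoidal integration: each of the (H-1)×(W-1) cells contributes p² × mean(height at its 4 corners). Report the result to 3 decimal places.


height_mm = gray/255 × 1.005; cell vol = 3.81² × mean(4 corners)
unit = 3.81² × 1.005 / (4×255) = 0.0143026 mm³ per gray-sum
row 0: Σ corner-gray over 6 cells = 2973  → 42.5217
row 1: Σ corner-gray over 6 cells = 3197  → 45.7255
row 2: Σ corner-gray over 6 cells = 2976  → 42.5646
row 3: Σ corner-gray over 6 cells = 2910  → 41.6206
row 4: Σ corner-gray over 6 cells = 3156  → 45.1391
Σ rows: total corner-gray = 15212  → 217.5716 mm³

217.572


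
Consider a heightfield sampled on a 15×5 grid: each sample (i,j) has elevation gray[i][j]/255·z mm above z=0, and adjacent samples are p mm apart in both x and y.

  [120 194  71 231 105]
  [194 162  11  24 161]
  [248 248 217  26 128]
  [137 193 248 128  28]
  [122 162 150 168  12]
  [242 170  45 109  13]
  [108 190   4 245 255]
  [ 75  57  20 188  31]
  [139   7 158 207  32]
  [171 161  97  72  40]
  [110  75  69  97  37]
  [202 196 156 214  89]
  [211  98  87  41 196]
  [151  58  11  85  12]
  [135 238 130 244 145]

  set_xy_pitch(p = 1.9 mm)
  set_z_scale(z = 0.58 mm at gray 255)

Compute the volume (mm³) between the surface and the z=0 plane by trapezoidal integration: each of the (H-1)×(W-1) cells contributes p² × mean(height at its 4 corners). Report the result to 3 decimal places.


56.707

height_mm = gray/255 × 0.58; cell vol = 1.9² × mean(4 corners)
unit = 1.9² × 0.58 / (4×255) = 0.00205275 mm³ per gray-sum
row 0: Σ corner-gray over 4 cells = 1966  → 4.0357
row 1: Σ corner-gray over 4 cells = 2107  → 4.3251
row 2: Σ corner-gray over 4 cells = 2661  → 5.4624
row 3: Σ corner-gray over 4 cells = 2397  → 4.9204
row 4: Σ corner-gray over 4 cells = 1997  → 4.0993
row 5: Σ corner-gray over 4 cells = 2144  → 4.4011
row 6: Σ corner-gray over 4 cells = 1877  → 3.8530
row 7: Σ corner-gray over 4 cells = 1551  → 3.1838
row 8: Σ corner-gray over 4 cells = 1786  → 3.6662
row 9: Σ corner-gray over 4 cells = 1500  → 3.0791
row 10: Σ corner-gray over 4 cells = 2052  → 4.2122
row 11: Σ corner-gray over 4 cells = 2282  → 4.6844
row 12: Σ corner-gray over 4 cells = 1330  → 2.7302
row 13: Σ corner-gray over 4 cells = 1975  → 4.0542
Σ rows: total corner-gray = 27625  → 56.7071 mm³


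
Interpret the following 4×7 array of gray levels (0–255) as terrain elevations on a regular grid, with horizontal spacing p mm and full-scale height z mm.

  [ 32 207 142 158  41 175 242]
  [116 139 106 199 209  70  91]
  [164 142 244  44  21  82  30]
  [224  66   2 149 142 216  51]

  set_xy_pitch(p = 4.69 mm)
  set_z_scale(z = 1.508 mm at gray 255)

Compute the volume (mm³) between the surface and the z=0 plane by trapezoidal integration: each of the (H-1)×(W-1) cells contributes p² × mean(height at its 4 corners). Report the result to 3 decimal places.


291.734

height_mm = gray/255 × 1.508; cell vol = 4.69² × mean(4 corners)
unit = 4.69² × 1.508 / (4×255) = 0.0325197 mm³ per gray-sum
row 0: Σ corner-gray over 6 cells = 3373  → 109.6890
row 1: Σ corner-gray over 6 cells = 2913  → 94.7300
row 2: Σ corner-gray over 6 cells = 2685  → 87.3155
Σ rows: total corner-gray = 8971  → 291.7344 mm³


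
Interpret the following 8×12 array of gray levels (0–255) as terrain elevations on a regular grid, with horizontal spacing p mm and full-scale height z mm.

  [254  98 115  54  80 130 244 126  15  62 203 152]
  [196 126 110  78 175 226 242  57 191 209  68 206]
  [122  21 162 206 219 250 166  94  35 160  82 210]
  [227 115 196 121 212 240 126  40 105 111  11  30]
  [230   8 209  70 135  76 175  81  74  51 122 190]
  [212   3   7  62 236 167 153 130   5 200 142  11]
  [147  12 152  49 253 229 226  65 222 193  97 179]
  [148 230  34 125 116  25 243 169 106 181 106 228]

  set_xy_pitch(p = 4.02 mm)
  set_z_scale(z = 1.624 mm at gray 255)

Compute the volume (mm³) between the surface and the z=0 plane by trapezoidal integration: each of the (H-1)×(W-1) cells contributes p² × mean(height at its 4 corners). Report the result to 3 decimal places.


height_mm = gray/255 × 1.624; cell vol = 4.02² × mean(4 corners)
unit = 4.02² × 1.624 / (4×255) = 0.0257299 mm³ per gray-sum
row 0: Σ corner-gray over 11 cells = 6026  → 155.0483
row 1: Σ corner-gray over 11 cells = 6488  → 166.9355
row 2: Σ corner-gray over 11 cells = 5933  → 152.6554
row 3: Σ corner-gray over 11 cells = 5233  → 134.6445
row 4: Σ corner-gray over 11 cells = 4855  → 124.9186
row 5: Σ corner-gray over 11 cells = 5755  → 148.0755
row 6: Σ corner-gray over 11 cells = 6368  → 163.8480
Σ rows: total corner-gray = 40658  → 1046.1259 mm³

1046.126


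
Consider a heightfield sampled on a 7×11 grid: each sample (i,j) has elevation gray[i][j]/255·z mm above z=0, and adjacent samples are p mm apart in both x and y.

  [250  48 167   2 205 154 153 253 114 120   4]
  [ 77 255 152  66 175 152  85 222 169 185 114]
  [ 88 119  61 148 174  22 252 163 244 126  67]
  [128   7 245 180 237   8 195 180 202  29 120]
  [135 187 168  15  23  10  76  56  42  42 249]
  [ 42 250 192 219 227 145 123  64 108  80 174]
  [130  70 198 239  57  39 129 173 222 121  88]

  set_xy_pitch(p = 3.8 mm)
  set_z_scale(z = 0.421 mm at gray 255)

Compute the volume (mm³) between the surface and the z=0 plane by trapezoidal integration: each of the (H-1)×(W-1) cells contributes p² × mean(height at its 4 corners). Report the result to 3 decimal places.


191.365

height_mm = gray/255 × 0.421; cell vol = 3.8² × mean(4 corners)
unit = 3.8² × 0.421 / (4×255) = 0.00596004 mm³ per gray-sum
row 0: Σ corner-gray over 10 cells = 5799  → 34.5623
row 1: Σ corner-gray over 10 cells = 5886  → 35.0808
row 2: Σ corner-gray over 10 cells = 5587  → 33.2987
row 3: Σ corner-gray over 10 cells = 4436  → 26.4387
row 4: Σ corner-gray over 10 cells = 4654  → 27.7380
row 5: Σ corner-gray over 10 cells = 5746  → 34.2464
Σ rows: total corner-gray = 32108  → 191.3649 mm³


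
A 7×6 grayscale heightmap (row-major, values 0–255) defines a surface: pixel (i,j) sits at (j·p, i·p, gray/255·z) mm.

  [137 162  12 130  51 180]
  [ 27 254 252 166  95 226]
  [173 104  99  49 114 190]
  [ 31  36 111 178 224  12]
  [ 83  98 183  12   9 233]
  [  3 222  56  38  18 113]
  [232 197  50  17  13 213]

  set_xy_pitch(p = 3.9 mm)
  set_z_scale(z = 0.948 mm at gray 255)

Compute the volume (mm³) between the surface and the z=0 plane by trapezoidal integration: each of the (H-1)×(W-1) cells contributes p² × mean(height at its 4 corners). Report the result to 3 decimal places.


190.558

height_mm = gray/255 × 0.948; cell vol = 3.9² × mean(4 corners)
unit = 3.9² × 0.948 / (4×255) = 0.0141364 mm³ per gray-sum
row 0: Σ corner-gray over 5 cells = 2814  → 39.7797
row 1: Σ corner-gray over 5 cells = 2882  → 40.7410
row 2: Σ corner-gray over 5 cells = 2236  → 31.6089
row 3: Σ corner-gray over 5 cells = 2061  → 29.1350
row 4: Σ corner-gray over 5 cells = 1704  → 24.0883
row 5: Σ corner-gray over 5 cells = 1783  → 25.2051
Σ rows: total corner-gray = 13480  → 190.5580 mm³


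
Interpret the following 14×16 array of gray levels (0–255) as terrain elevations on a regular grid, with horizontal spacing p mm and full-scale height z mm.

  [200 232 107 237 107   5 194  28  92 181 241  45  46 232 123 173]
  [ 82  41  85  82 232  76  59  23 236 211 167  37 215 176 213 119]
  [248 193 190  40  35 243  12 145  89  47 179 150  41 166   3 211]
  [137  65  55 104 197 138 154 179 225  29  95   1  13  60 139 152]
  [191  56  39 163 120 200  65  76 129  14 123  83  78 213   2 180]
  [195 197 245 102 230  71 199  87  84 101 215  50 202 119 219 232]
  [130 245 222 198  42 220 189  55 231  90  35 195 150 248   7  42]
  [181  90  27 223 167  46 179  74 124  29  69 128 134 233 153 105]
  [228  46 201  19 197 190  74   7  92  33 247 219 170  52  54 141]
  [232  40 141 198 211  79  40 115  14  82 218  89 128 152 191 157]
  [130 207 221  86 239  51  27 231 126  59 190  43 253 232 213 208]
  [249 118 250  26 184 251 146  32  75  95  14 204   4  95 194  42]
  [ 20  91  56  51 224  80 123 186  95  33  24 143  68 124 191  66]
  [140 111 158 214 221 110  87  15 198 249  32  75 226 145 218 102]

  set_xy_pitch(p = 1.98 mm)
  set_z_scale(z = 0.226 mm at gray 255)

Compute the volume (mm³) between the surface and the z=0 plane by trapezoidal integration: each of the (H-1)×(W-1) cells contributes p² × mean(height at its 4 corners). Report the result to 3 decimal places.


height_mm = gray/255 × 0.226; cell vol = 1.98² × mean(4 corners)
unit = 1.98² × 0.226 / (4×255) = 0.000868638 mm³ per gray-sum
row 0: Σ corner-gray over 15 cells = 8020  → 6.9665
row 1: Σ corner-gray over 15 cells = 7432  → 6.4557
row 2: Σ corner-gray over 15 cells = 6722  → 5.8390
row 3: Σ corner-gray over 15 cells = 6290  → 5.4637
row 4: Σ corner-gray over 15 cells = 7762  → 6.7424
row 5: Σ corner-gray over 15 cells = 9095  → 7.9003
row 6: Σ corner-gray over 15 cells = 8064  → 7.0047
row 7: Σ corner-gray over 15 cells = 7209  → 6.2620
row 8: Σ corner-gray over 15 cells = 7356  → 6.3897
row 9: Σ corner-gray over 15 cells = 8479  → 7.3652
row 10: Σ corner-gray over 15 cells = 8361  → 7.2627
row 11: Σ corner-gray over 15 cells = 6731  → 5.8468
row 12: Σ corner-gray over 15 cells = 7424  → 6.4488
Σ rows: total corner-gray = 98945  → 85.9474 mm³

85.947


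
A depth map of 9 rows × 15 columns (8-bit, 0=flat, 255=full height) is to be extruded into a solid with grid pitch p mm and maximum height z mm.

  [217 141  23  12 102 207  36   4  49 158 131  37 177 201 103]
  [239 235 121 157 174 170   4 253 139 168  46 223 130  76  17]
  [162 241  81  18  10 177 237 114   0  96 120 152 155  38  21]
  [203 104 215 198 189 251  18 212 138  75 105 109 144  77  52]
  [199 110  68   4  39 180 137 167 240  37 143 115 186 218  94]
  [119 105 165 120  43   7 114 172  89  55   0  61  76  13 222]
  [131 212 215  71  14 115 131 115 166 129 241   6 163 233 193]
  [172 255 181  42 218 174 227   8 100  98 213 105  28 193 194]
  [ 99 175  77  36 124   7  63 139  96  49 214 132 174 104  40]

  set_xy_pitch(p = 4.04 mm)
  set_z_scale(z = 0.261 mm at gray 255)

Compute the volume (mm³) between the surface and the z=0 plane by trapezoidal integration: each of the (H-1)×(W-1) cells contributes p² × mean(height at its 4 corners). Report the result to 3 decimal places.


232.956

height_mm = gray/255 × 0.261; cell vol = 4.04² × mean(4 corners)
unit = 4.04² × 0.261 / (4×255) = 0.00417641 mm³ per gray-sum
row 0: Σ corner-gray over 14 cells = 6924  → 28.9175
row 1: Σ corner-gray over 14 cells = 7109  → 29.6901
row 2: Σ corner-gray over 14 cells = 6986  → 29.1764
row 3: Σ corner-gray over 14 cells = 7506  → 31.3481
row 4: Σ corner-gray over 14 cells = 5962  → 24.8998
row 5: Σ corner-gray over 14 cells = 6327  → 26.4241
row 6: Σ corner-gray over 14 cells = 7996  → 33.3946
row 7: Σ corner-gray over 14 cells = 6969  → 29.1054
Σ rows: total corner-gray = 55779  → 232.9559 mm³
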